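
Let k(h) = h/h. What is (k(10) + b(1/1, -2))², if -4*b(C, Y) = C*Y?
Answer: 9/4 ≈ 2.2500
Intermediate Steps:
k(h) = 1
b(C, Y) = -C*Y/4
(k(10) + b(1/1, -2))² = (1 - ¼*(-2)/1)² = (1 - ¼*1*(-2))² = (1 + ½)² = (3/2)² = 9/4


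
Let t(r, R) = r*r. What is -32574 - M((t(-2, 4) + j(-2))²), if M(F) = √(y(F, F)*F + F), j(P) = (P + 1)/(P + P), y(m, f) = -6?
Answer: -32574 - 17*I*√5/4 ≈ -32574.0 - 9.5033*I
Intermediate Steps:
t(r, R) = r²
j(P) = (1 + P)/(2*P) (j(P) = (1 + P)/((2*P)) = (1 + P)*(1/(2*P)) = (1 + P)/(2*P))
M(F) = √5*√(-F) (M(F) = √(-6*F + F) = √(-5*F) = √5*√(-F))
-32574 - M((t(-2, 4) + j(-2))²) = -32574 - √5*√(-((-2)² + (½)*(1 - 2)/(-2))²) = -32574 - √5*√(-(4 + (½)*(-½)*(-1))²) = -32574 - √5*√(-(4 + ¼)²) = -32574 - √5*√(-(17/4)²) = -32574 - √5*√(-1*289/16) = -32574 - √5*√(-289/16) = -32574 - √5*17*I/4 = -32574 - 17*I*√5/4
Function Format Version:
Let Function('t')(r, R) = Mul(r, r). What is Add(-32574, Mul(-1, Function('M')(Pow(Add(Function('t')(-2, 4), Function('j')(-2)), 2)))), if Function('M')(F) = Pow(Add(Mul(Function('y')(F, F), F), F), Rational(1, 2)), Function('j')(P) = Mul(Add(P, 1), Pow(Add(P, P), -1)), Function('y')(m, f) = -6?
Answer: Add(-32574, Mul(Rational(-17, 4), I, Pow(5, Rational(1, 2)))) ≈ Add(-32574., Mul(-9.5033, I))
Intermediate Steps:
Function('t')(r, R) = Pow(r, 2)
Function('j')(P) = Mul(Rational(1, 2), Pow(P, -1), Add(1, P)) (Function('j')(P) = Mul(Add(1, P), Pow(Mul(2, P), -1)) = Mul(Add(1, P), Mul(Rational(1, 2), Pow(P, -1))) = Mul(Rational(1, 2), Pow(P, -1), Add(1, P)))
Function('M')(F) = Mul(Pow(5, Rational(1, 2)), Pow(Mul(-1, F), Rational(1, 2))) (Function('M')(F) = Pow(Add(Mul(-6, F), F), Rational(1, 2)) = Pow(Mul(-5, F), Rational(1, 2)) = Mul(Pow(5, Rational(1, 2)), Pow(Mul(-1, F), Rational(1, 2))))
Add(-32574, Mul(-1, Function('M')(Pow(Add(Function('t')(-2, 4), Function('j')(-2)), 2)))) = Add(-32574, Mul(-1, Mul(Pow(5, Rational(1, 2)), Pow(Mul(-1, Pow(Add(Pow(-2, 2), Mul(Rational(1, 2), Pow(-2, -1), Add(1, -2))), 2)), Rational(1, 2))))) = Add(-32574, Mul(-1, Mul(Pow(5, Rational(1, 2)), Pow(Mul(-1, Pow(Add(4, Mul(Rational(1, 2), Rational(-1, 2), -1)), 2)), Rational(1, 2))))) = Add(-32574, Mul(-1, Mul(Pow(5, Rational(1, 2)), Pow(Mul(-1, Pow(Add(4, Rational(1, 4)), 2)), Rational(1, 2))))) = Add(-32574, Mul(-1, Mul(Pow(5, Rational(1, 2)), Pow(Mul(-1, Pow(Rational(17, 4), 2)), Rational(1, 2))))) = Add(-32574, Mul(-1, Mul(Pow(5, Rational(1, 2)), Pow(Mul(-1, Rational(289, 16)), Rational(1, 2))))) = Add(-32574, Mul(-1, Mul(Pow(5, Rational(1, 2)), Pow(Rational(-289, 16), Rational(1, 2))))) = Add(-32574, Mul(-1, Mul(Pow(5, Rational(1, 2)), Mul(Rational(17, 4), I)))) = Add(-32574, Mul(-1, Mul(Rational(17, 4), I, Pow(5, Rational(1, 2))))) = Add(-32574, Mul(Rational(-17, 4), I, Pow(5, Rational(1, 2))))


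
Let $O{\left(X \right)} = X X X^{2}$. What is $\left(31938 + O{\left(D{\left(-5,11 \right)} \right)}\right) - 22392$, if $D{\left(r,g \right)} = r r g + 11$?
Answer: $6690595162$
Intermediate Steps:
$D{\left(r,g \right)} = 11 + g r^{2}$ ($D{\left(r,g \right)} = r^{2} g + 11 = g r^{2} + 11 = 11 + g r^{2}$)
$O{\left(X \right)} = X^{4}$ ($O{\left(X \right)} = X^{2} X^{2} = X^{4}$)
$\left(31938 + O{\left(D{\left(-5,11 \right)} \right)}\right) - 22392 = \left(31938 + \left(11 + 11 \left(-5\right)^{2}\right)^{4}\right) - 22392 = \left(31938 + \left(11 + 11 \cdot 25\right)^{4}\right) - 22392 = \left(31938 + \left(11 + 275\right)^{4}\right) - 22392 = \left(31938 + 286^{4}\right) - 22392 = \left(31938 + 6690585616\right) - 22392 = 6690617554 - 22392 = 6690595162$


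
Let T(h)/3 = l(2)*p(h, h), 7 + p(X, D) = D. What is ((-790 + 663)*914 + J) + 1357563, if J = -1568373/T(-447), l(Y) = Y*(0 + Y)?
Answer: 2255059551/1816 ≈ 1.2418e+6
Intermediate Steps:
p(X, D) = -7 + D
l(Y) = Y² (l(Y) = Y*Y = Y²)
T(h) = -84 + 12*h (T(h) = 3*(2²*(-7 + h)) = 3*(4*(-7 + h)) = 3*(-28 + 4*h) = -84 + 12*h)
J = 522791/1816 (J = -1568373/(-84 + 12*(-447)) = -1568373/(-84 - 5364) = -1568373/(-5448) = -1568373*(-1/5448) = 522791/1816 ≈ 287.88)
((-790 + 663)*914 + J) + 1357563 = ((-790 + 663)*914 + 522791/1816) + 1357563 = (-127*914 + 522791/1816) + 1357563 = (-116078 + 522791/1816) + 1357563 = -210274857/1816 + 1357563 = 2255059551/1816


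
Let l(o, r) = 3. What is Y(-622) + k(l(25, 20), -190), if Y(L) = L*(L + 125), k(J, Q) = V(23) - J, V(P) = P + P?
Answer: 309177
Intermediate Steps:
V(P) = 2*P
k(J, Q) = 46 - J (k(J, Q) = 2*23 - J = 46 - J)
Y(L) = L*(125 + L)
Y(-622) + k(l(25, 20), -190) = -622*(125 - 622) + (46 - 1*3) = -622*(-497) + (46 - 3) = 309134 + 43 = 309177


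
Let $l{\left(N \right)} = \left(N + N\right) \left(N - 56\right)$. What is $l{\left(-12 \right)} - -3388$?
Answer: $5020$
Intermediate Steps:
$l{\left(N \right)} = 2 N \left(-56 + N\right)$
$l{\left(-12 \right)} - -3388 = 2 \left(-12\right) \left(-56 - 12\right) - -3388 = 2 \left(-12\right) \left(-68\right) + 3388 = 1632 + 3388 = 5020$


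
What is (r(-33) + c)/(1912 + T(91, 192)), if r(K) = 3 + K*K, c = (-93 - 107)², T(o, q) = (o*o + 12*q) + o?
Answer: 10273/3147 ≈ 3.2644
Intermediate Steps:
T(o, q) = o + o² + 12*q (T(o, q) = (o² + 12*q) + o = o + o² + 12*q)
c = 40000 (c = (-200)² = 40000)
r(K) = 3 + K²
(r(-33) + c)/(1912 + T(91, 192)) = ((3 + (-33)²) + 40000)/(1912 + (91 + 91² + 12*192)) = ((3 + 1089) + 40000)/(1912 + (91 + 8281 + 2304)) = (1092 + 40000)/(1912 + 10676) = 41092/12588 = 41092*(1/12588) = 10273/3147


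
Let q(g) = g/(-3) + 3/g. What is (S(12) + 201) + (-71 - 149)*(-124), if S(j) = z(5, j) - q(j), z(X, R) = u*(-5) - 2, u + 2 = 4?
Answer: 109891/4 ≈ 27473.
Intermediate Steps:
u = 2 (u = -2 + 4 = 2)
q(g) = 3/g - g/3 (q(g) = g*(-⅓) + 3/g = -g/3 + 3/g = 3/g - g/3)
z(X, R) = -12 (z(X, R) = 2*(-5) - 2 = -10 - 2 = -12)
S(j) = -12 - 3/j + j/3 (S(j) = -12 - (3/j - j/3) = -12 + (-3/j + j/3) = -12 - 3/j + j/3)
(S(12) + 201) + (-71 - 149)*(-124) = ((-12 - 3/12 + (⅓)*12) + 201) + (-71 - 149)*(-124) = ((-12 - 3*1/12 + 4) + 201) - 220*(-124) = ((-12 - ¼ + 4) + 201) + 27280 = (-33/4 + 201) + 27280 = 771/4 + 27280 = 109891/4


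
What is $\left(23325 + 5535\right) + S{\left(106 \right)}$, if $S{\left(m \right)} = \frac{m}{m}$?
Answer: $28861$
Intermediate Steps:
$S{\left(m \right)} = 1$
$\left(23325 + 5535\right) + S{\left(106 \right)} = \left(23325 + 5535\right) + 1 = 28860 + 1 = 28861$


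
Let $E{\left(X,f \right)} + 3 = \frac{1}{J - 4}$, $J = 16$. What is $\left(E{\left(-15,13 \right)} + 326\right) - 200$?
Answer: $\frac{1477}{12} \approx 123.08$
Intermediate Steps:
$E{\left(X,f \right)} = - \frac{35}{12}$ ($E{\left(X,f \right)} = -3 + \frac{1}{16 - 4} = -3 + \frac{1}{12} = - \frac{35}{12}$)
$\left(E{\left(-15,13 \right)} + 326\right) - 200 = \left(- \frac{35}{12} + 326\right) - 200 = \frac{3877}{12} - 200 = \frac{1477}{12}$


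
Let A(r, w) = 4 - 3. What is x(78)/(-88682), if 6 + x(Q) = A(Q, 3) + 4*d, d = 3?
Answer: -7/88682 ≈ -7.8934e-5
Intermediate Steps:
A(r, w) = 1
x(Q) = 7 (x(Q) = -6 + (1 + 4*3) = -6 + (1 + 12) = -6 + 13 = 7)
x(78)/(-88682) = 7/(-88682) = 7*(-1/88682) = -7/88682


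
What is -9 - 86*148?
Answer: -12737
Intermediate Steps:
-9 - 86*148 = -9 - 12728 = -12737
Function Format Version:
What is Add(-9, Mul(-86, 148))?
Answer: -12737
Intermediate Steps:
Add(-9, Mul(-86, 148)) = Add(-9, -12728) = -12737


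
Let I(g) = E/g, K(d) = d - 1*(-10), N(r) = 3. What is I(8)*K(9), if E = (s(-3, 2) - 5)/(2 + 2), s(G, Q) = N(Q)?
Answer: -19/16 ≈ -1.1875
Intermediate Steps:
K(d) = 10 + d (K(d) = d + 10 = 10 + d)
s(G, Q) = 3
E = -1/2 (E = (3 - 5)/(2 + 2) = -2/4 = (1/4)*(-2) = -1/2 ≈ -0.50000)
I(g) = -1/(2*g)
I(8)*K(9) = (-1/2/8)*(10 + 9) = -1/2*1/8*19 = -1/16*19 = -19/16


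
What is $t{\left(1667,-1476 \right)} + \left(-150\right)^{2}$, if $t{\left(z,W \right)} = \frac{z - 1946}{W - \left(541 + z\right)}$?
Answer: $\frac{27630093}{1228} \approx 22500.0$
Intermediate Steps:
$t{\left(z,W \right)} = \frac{-1946 + z}{-541 + W - z}$
$t{\left(1667,-1476 \right)} + \left(-150\right)^{2} = \frac{1946 - 1667}{541 + 1667 - -1476} + \left(-150\right)^{2} = \frac{1946 - 1667}{541 + 1667 + 1476} + 22500 = \frac{1}{3684} \cdot 279 + 22500 = \frac{93}{1228} + 22500 = \frac{27630093}{1228}$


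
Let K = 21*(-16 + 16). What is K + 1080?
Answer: 1080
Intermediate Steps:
K = 0 (K = 21*0 = 0)
K + 1080 = 0 + 1080 = 1080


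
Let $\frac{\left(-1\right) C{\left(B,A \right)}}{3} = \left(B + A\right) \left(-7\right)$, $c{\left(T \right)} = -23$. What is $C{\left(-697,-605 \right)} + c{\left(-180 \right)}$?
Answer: $-27365$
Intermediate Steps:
$C{\left(B,A \right)} = 21 A + 21 B$ ($C{\left(B,A \right)} = - 3 \left(B + A\right) \left(-7\right) = - 3 \left(A + B\right) \left(-7\right) = - 3 \left(- 7 A - 7 B\right) = 21 A + 21 B$)
$C{\left(-697,-605 \right)} + c{\left(-180 \right)} = \left(21 \left(-605\right) + 21 \left(-697\right)\right) - 23 = \left(-12705 - 14637\right) - 23 = -27342 - 23 = -27365$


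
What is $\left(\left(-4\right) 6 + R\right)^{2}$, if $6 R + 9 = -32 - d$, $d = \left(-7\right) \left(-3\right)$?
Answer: $\frac{10609}{9} \approx 1178.8$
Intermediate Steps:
$d = 21$
$R = - \frac{31}{3}$ ($R = - \frac{3}{2} + \frac{-32 - 21}{6} = - \frac{3}{2} + \frac{1}{6} \left(-53\right) = - \frac{3}{2} - \frac{53}{6} = - \frac{31}{3} \approx -10.333$)
$\left(\left(-4\right) 6 + R\right)^{2} = \left(\left(-4\right) 6 - \frac{31}{3}\right)^{2} = \left(-24 - \frac{31}{3}\right)^{2} = \left(- \frac{103}{3}\right)^{2} = \frac{10609}{9}$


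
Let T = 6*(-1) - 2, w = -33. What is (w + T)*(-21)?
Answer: 861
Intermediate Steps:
T = -8 (T = -6 - 2 = -8)
(w + T)*(-21) = (-33 - 8)*(-21) = -41*(-21) = 861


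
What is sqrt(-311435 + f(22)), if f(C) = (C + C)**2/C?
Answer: I*sqrt(311347) ≈ 557.98*I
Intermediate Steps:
f(C) = 4*C (f(C) = (2*C)**2/C = (4*C**2)/C = 4*C)
sqrt(-311435 + f(22)) = sqrt(-311435 + 4*22) = sqrt(-311435 + 88) = sqrt(-311347) = I*sqrt(311347)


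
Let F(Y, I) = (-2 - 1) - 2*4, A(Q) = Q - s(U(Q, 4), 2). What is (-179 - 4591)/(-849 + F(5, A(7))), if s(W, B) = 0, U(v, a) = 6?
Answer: 477/86 ≈ 5.5465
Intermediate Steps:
A(Q) = Q (A(Q) = Q - 1*0 = Q + 0 = Q)
F(Y, I) = -11 (F(Y, I) = -3 - 8 = -11)
(-179 - 4591)/(-849 + F(5, A(7))) = (-179 - 4591)/(-849 - 11) = -4770/(-860) = -4770*(-1/860) = 477/86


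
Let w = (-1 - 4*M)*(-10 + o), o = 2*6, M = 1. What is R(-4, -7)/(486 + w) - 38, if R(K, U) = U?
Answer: -2585/68 ≈ -38.015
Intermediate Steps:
o = 12
w = -10 (w = (-1 - 4*1)*(-10 + 12) = (-1 - 4)*2 = -5*2 = -10)
R(-4, -7)/(486 + w) - 38 = -7/(486 - 10) - 38 = -7/476 - 38 = -7*1/476 - 38 = -1/68 - 38 = -2585/68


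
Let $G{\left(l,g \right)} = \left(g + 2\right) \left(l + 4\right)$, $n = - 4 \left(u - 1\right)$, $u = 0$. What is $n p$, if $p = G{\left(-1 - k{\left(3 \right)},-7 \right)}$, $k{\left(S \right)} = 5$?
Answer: $40$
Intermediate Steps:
$n = 4$ ($n = - 4 \left(0 - 1\right) = \left(-4\right) \left(-1\right) = 4$)
$G{\left(l,g \right)} = \left(2 + g\right) \left(4 + l\right)$
$p = 10$ ($p = 8 + 2 \left(-1 - 5\right) + 4 \left(-7\right) - 7 \left(-1 - 5\right) = 8 + 2 \left(-1 - 5\right) - 28 - 7 \left(-1 - 5\right) = 8 + 2 \left(-6\right) - 28 - -42 = 8 - 12 - 28 + 42 = 10$)
$n p = 4 \cdot 10 = 40$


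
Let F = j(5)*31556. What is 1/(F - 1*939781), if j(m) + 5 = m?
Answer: -1/939781 ≈ -1.0641e-6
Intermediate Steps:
j(m) = -5 + m
F = 0 (F = (-5 + 5)*31556 = 0*31556 = 0)
1/(F - 1*939781) = 1/(0 - 1*939781) = 1/(0 - 939781) = 1/(-939781) = -1/939781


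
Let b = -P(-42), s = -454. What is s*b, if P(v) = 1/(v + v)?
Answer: -227/42 ≈ -5.4048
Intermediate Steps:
P(v) = 1/(2*v)
b = 1/84 (b = -1/(2*(-42)) = -(-1)/(2*42) = -1*(-1/84) = 1/84 ≈ 0.011905)
s*b = -454*1/84 = -227/42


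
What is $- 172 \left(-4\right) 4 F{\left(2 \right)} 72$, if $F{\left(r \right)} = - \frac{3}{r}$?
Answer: $-297216$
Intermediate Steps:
$- 172 \left(-4\right) 4 F{\left(2 \right)} 72 = - 172 \left(-4\right) 4 \left(- \frac{3}{2}\right) 72 = - 172 \left(- 16 \left(\left(-3\right) \frac{1}{2}\right)\right) 72 = - 172 \left(\left(-16\right) \left(- \frac{3}{2}\right)\right) 72 = \left(-172\right) 24 \cdot 72 = \left(-4128\right) 72 = -297216$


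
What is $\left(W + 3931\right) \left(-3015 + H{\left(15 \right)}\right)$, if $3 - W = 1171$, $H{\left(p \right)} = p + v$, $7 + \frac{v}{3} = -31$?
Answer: $-8603982$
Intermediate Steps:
$v = -114$ ($v = -21 + 3 \left(-31\right) = -21 - 93 = -114$)
$H{\left(p \right)} = -114 + p$ ($H{\left(p \right)} = p - 114 = -114 + p$)
$W = -1168$ ($W = 3 - 1171 = -1168$)
$\left(W + 3931\right) \left(-3015 + H{\left(15 \right)}\right) = \left(-1168 + 3931\right) \left(-3015 + \left(-114 + 15\right)\right) = 2763 \left(-3015 - 99\right) = 2763 \left(-3114\right) = -8603982$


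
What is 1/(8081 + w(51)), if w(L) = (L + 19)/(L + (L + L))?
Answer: 153/1236463 ≈ 0.00012374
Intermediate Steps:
w(L) = (19 + L)/(3*L) (w(L) = (19 + L)/(L + 2*L) = (19 + L)/((3*L)) = (19 + L)*(1/(3*L)) = (19 + L)/(3*L))
1/(8081 + w(51)) = 1/(8081 + (⅓)*(19 + 51)/51) = 1/(8081 + (⅓)*(1/51)*70) = 1/(8081 + 70/153) = 1/(1236463/153) = 153/1236463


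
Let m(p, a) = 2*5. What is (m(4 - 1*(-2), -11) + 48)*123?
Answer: 7134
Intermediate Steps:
m(p, a) = 10
(m(4 - 1*(-2), -11) + 48)*123 = (10 + 48)*123 = 58*123 = 7134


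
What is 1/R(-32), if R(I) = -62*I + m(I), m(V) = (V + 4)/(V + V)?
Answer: 16/31751 ≈ 0.00050392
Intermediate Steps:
m(V) = (4 + V)/(2*V) (m(V) = (4 + V)/((2*V)) = (4 + V)*(1/(2*V)) = (4 + V)/(2*V))
R(I) = -62*I + (4 + I)/(2*I)
1/R(-32) = 1/(1/2 - 62*(-32) + 2/(-32)) = 1/(1/2 + 1984 + 2*(-1/32)) = 1/(1/2 + 1984 - 1/16) = 1/(31751/16) = 16/31751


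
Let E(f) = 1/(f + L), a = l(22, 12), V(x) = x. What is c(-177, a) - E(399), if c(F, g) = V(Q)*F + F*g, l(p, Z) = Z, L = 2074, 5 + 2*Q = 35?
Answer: -11818468/2473 ≈ -4779.0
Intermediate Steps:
Q = 15 (Q = -5/2 + (½)*35 = -5/2 + 35/2 = 15)
a = 12
E(f) = 1/(2074 + f) (E(f) = 1/(f + 2074) = 1/(2074 + f))
c(F, g) = 15*F + F*g
c(-177, a) - E(399) = -177*(15 + 12) - 1/(2074 + 399) = -177*27 - 1/2473 = -4779 - 1*1/2473 = -4779 - 1/2473 = -11818468/2473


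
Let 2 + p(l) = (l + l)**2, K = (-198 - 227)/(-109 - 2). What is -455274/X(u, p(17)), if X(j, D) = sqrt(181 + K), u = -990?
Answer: -227637*sqrt(569319)/5129 ≈ -33488.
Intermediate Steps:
K = 425/111 (K = -425/(-111) = -425*(-1/111) = 425/111 ≈ 3.8288)
p(l) = -2 + 4*l**2 (p(l) = -2 + (l + l)**2 = -2 + (2*l)**2 = -2 + 4*l**2)
X(j, D) = 2*sqrt(569319)/111 (X(j, D) = sqrt(181 + 425/111) = sqrt(20516/111) = 2*sqrt(569319)/111)
-455274/X(u, p(17)) = -455274*sqrt(569319)/10258 = -227637*sqrt(569319)/5129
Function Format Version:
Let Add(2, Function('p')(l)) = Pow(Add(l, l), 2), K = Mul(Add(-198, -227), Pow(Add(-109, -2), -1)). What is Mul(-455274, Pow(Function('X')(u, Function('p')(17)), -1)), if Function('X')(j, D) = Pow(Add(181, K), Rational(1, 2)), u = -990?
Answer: Mul(Rational(-227637, 5129), Pow(569319, Rational(1, 2))) ≈ -33488.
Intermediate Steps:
K = Rational(425, 111) (K = Mul(-425, Pow(-111, -1)) = Mul(-425, Rational(-1, 111)) = Rational(425, 111) ≈ 3.8288)
Function('p')(l) = Add(-2, Mul(4, Pow(l, 2))) (Function('p')(l) = Add(-2, Pow(Add(l, l), 2)) = Add(-2, Pow(Mul(2, l), 2)) = Add(-2, Mul(4, Pow(l, 2))))
Function('X')(j, D) = Mul(Rational(2, 111), Pow(569319, Rational(1, 2))) (Function('X')(j, D) = Pow(Add(181, Rational(425, 111)), Rational(1, 2)) = Pow(Rational(20516, 111), Rational(1, 2)) = Mul(Rational(2, 111), Pow(569319, Rational(1, 2))))
Mul(-455274, Pow(Function('X')(u, Function('p')(17)), -1)) = Mul(-455274, Pow(Mul(Rational(2, 111), Pow(569319, Rational(1, 2))), -1)) = Mul(-455274, Mul(Rational(1, 10258), Pow(569319, Rational(1, 2)))) = Mul(Rational(-227637, 5129), Pow(569319, Rational(1, 2)))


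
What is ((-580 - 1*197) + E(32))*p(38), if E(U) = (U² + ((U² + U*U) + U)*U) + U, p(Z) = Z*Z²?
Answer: 3667589608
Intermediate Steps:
p(Z) = Z³
E(U) = U + U² + U*(U + 2*U²) (E(U) = (U² + ((U² + U²) + U)*U) + U = (U² + (2*U² + U)*U) + U = (U² + (U + 2*U²)*U) + U = (U² + U*(U + 2*U²)) + U = U + U² + U*(U + 2*U²))
((-580 - 1*197) + E(32))*p(38) = ((-580 - 1*197) + 32*(1 + 2*32 + 2*32²))*38³ = ((-580 - 197) + 32*(1 + 64 + 2*1024))*54872 = (-777 + 32*(1 + 64 + 2048))*54872 = (-777 + 32*2113)*54872 = (-777 + 67616)*54872 = 66839*54872 = 3667589608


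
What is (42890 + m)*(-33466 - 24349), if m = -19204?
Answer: -1369406090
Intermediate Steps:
(42890 + m)*(-33466 - 24349) = (42890 - 19204)*(-33466 - 24349) = 23686*(-57815) = -1369406090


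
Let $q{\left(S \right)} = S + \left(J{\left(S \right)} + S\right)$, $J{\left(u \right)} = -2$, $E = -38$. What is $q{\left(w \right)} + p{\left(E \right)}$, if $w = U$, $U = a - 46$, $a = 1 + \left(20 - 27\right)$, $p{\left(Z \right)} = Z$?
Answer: $-144$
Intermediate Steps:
$a = -6$ ($a = 1 + \left(20 - 27\right) = 1 - 7 = -6$)
$U = -52$ ($U = -6 - 46 = -52$)
$w = -52$
$q{\left(S \right)} = -2 + 2 S$ ($q{\left(S \right)} = S + \left(-2 + S\right) = -2 + 2 S$)
$q{\left(w \right)} + p{\left(E \right)} = \left(-2 + 2 \left(-52\right)\right) - 38 = \left(-2 - 104\right) - 38 = -106 - 38 = -144$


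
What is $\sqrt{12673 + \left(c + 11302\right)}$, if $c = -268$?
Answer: $\sqrt{23707} \approx 153.97$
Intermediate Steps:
$\sqrt{12673 + \left(c + 11302\right)} = \sqrt{12673 + \left(-268 + 11302\right)} = \sqrt{12673 + 11034} = \sqrt{23707}$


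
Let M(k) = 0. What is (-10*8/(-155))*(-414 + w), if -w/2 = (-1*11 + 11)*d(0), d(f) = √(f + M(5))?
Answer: -6624/31 ≈ -213.68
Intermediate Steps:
d(f) = √f (d(f) = √(f + 0) = √f)
w = 0 (w = -2*(-1*11 + 11)*√0 = -2*(-11 + 11)*0 = -0*0 = -2*0 = 0)
(-10*8/(-155))*(-414 + w) = (-10*8/(-155))*(-414 + 0) = -80*(-1/155)*(-414) = (16/31)*(-414) = -6624/31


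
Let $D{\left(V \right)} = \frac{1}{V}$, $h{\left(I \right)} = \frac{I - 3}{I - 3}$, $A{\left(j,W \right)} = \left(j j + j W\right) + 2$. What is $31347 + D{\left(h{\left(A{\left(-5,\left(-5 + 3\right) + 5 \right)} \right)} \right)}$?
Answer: $31348$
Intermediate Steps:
$A{\left(j,W \right)} = 2 + j^{2} + W j$ ($A{\left(j,W \right)} = \left(j^{2} + W j\right) + 2 = 2 + j^{2} + W j$)
$h{\left(I \right)} = 1$ ($h{\left(I \right)} = \frac{-3 + I}{-3 + I} = 1$)
$31347 + D{\left(h{\left(A{\left(-5,\left(-5 + 3\right) + 5 \right)} \right)} \right)} = 31347 + 1^{-1} = 31347 + 1 = 31348$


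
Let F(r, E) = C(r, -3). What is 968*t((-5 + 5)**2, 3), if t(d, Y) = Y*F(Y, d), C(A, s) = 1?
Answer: 2904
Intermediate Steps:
F(r, E) = 1
t(d, Y) = Y (t(d, Y) = Y*1 = Y)
968*t((-5 + 5)**2, 3) = 968*3 = 2904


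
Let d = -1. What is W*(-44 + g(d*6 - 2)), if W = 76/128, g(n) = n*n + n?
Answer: 57/8 ≈ 7.1250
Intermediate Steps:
g(n) = n + n² (g(n) = n² + n = n + n²)
W = 19/32 (W = 76*(1/128) = 19/32 ≈ 0.59375)
W*(-44 + g(d*6 - 2)) = 19*(-44 + (-1*6 - 2)*(1 + (-1*6 - 2)))/32 = 19*(-44 + (-6 - 2)*(1 + (-6 - 2)))/32 = 19*(-44 - 8*(1 - 8))/32 = 19*(-44 - 8*(-7))/32 = 19*(-44 + 56)/32 = (19/32)*12 = 57/8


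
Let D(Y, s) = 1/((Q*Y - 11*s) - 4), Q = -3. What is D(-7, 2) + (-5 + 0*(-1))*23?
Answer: -576/5 ≈ -115.20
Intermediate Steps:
D(Y, s) = 1/(-4 - 11*s - 3*Y) (D(Y, s) = 1/((-3*Y - 11*s) - 4) = 1/((-11*s - 3*Y) - 4) = 1/(-4 - 11*s - 3*Y))
D(-7, 2) + (-5 + 0*(-1))*23 = -1/(4 + 3*(-7) + 11*2) + (-5 + 0*(-1))*23 = -1/(4 - 21 + 22) + (-5 + 0)*23 = -1/5 - 5*23 = -1*⅕ - 115 = -⅕ - 115 = -576/5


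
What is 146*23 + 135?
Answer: 3493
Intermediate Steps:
146*23 + 135 = 3358 + 135 = 3493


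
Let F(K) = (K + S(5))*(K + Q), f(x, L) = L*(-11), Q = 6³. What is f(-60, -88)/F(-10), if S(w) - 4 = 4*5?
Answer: 242/721 ≈ 0.33564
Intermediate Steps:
Q = 216
f(x, L) = -11*L
S(w) = 24 (S(w) = 4 + 4*5 = 4 + 20 = 24)
F(K) = (24 + K)*(216 + K) (F(K) = (K + 24)*(K + 216) = (24 + K)*(216 + K))
f(-60, -88)/F(-10) = (-11*(-88))/(5184 + (-10)² + 240*(-10)) = 968/(5184 + 100 - 2400) = 968/2884 = 968*(1/2884) = 242/721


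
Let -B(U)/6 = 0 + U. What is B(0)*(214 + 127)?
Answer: 0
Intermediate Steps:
B(U) = -6*U (B(U) = -6*(0 + U) = -6*U)
B(0)*(214 + 127) = (-6*0)*(214 + 127) = 0*341 = 0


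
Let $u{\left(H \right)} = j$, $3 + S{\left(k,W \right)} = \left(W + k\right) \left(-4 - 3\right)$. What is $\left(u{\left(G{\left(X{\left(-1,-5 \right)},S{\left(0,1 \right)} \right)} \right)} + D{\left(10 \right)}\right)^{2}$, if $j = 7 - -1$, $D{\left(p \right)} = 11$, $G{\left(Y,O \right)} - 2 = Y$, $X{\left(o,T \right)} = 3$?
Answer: $361$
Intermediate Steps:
$S{\left(k,W \right)} = -3 - 7 W - 7 k$ ($S{\left(k,W \right)} = -3 + \left(W + k\right) \left(-4 - 3\right) = -3 + \left(W + k\right) \left(-7\right) = -3 - \left(7 W + 7 k\right) = -3 - 7 W - 7 k$)
$G{\left(Y,O \right)} = 2 + Y$
$j = 8$ ($j = 7 + 1 = 8$)
$u{\left(H \right)} = 8$
$\left(u{\left(G{\left(X{\left(-1,-5 \right)},S{\left(0,1 \right)} \right)} \right)} + D{\left(10 \right)}\right)^{2} = \left(8 + 11\right)^{2} = 19^{2} = 361$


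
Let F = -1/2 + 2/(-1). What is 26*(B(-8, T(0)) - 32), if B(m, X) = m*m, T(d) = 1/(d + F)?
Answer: 832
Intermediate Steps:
F = -5/2 (F = -1*1/2 + 2*(-1) = -1/2 - 2 = -5/2 ≈ -2.5000)
T(d) = 1/(-5/2 + d) (T(d) = 1/(d - 5/2) = 1/(-5/2 + d))
B(m, X) = m**2
26*(B(-8, T(0)) - 32) = 26*((-8)**2 - 32) = 26*(64 - 32) = 26*32 = 832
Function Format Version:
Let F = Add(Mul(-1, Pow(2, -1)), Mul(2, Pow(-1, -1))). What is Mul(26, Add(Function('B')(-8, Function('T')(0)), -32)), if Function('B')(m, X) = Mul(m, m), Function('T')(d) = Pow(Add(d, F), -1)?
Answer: 832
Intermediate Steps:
F = Rational(-5, 2) (F = Add(Mul(-1, Rational(1, 2)), Mul(2, -1)) = Add(Rational(-1, 2), -2) = Rational(-5, 2) ≈ -2.5000)
Function('T')(d) = Pow(Add(Rational(-5, 2), d), -1) (Function('T')(d) = Pow(Add(d, Rational(-5, 2)), -1) = Pow(Add(Rational(-5, 2), d), -1))
Function('B')(m, X) = Pow(m, 2)
Mul(26, Add(Function('B')(-8, Function('T')(0)), -32)) = Mul(26, Add(Pow(-8, 2), -32)) = Mul(26, Add(64, -32)) = Mul(26, 32) = 832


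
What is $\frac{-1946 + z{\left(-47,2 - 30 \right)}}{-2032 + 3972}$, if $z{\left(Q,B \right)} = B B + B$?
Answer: $- \frac{119}{194} \approx -0.6134$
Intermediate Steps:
$z{\left(Q,B \right)} = B + B^{2}$ ($z{\left(Q,B \right)} = B^{2} + B = B + B^{2}$)
$\frac{-1946 + z{\left(-47,2 - 30 \right)}}{-2032 + 3972} = \frac{-1946 + \left(2 - 30\right) \left(1 + \left(2 - 30\right)\right)}{-2032 + 3972} = \frac{-1946 - 28 \left(1 - 28\right)}{1940} = \left(-1946 - -756\right) \frac{1}{1940} = \left(-1946 + 756\right) \frac{1}{1940} = \left(-1190\right) \frac{1}{1940} = - \frac{119}{194}$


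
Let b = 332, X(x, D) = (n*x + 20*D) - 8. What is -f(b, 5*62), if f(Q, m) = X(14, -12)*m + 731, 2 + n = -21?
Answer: 175969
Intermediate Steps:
n = -23 (n = -2 - 21 = -23)
X(x, D) = -8 - 23*x + 20*D (X(x, D) = (-23*x + 20*D) - 8 = -8 - 23*x + 20*D)
f(Q, m) = 731 - 570*m (f(Q, m) = (-8 - 23*14 + 20*(-12))*m + 731 = (-8 - 322 - 240)*m + 731 = -570*m + 731 = 731 - 570*m)
-f(b, 5*62) = -(731 - 2850*62) = -(731 - 570*310) = -(731 - 176700) = -1*(-175969) = 175969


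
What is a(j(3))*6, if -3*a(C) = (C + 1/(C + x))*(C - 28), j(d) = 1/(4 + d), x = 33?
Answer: 54795/5684 ≈ 9.6402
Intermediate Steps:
a(C) = -(-28 + C)*(C + 1/(33 + C))/3 (a(C) = -(C + 1/(C + 33))*(C - 28)/3 = -(C + 1/(33 + C))*(-28 + C)/3 = -(-28 + C)*(C + 1/(33 + C))/3)
a(j(3))*6 = ((28 - (1/(4 + 3))**3 - 5/(4 + 3)**2 + 923/(4 + 3))/(3*(33 + 1/(4 + 3))))*6 = ((28 - (1/7)**3 - 5*(1/7)**2 + 923/7)/(3*(33 + 1/7)))*6 = ((28 - (1/7)**3 - 5*(1/7)**2 + 923*(1/7))/(3*(33 + 1/7)))*6 = ((28 - 1*1/343 - 5*1/49 + 923/7)/(3*(232/7)))*6 = ((1/3)*(7/232)*(28 - 1/343 - 5/49 + 923/7))*6 = ((1/3)*(7/232)*(54795/343))*6 = (18265/11368)*6 = 54795/5684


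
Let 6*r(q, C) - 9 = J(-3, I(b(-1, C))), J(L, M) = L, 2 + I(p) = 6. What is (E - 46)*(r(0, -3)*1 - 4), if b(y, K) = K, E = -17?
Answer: 189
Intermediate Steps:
I(p) = 4 (I(p) = -2 + 6 = 4)
r(q, C) = 1 (r(q, C) = 3/2 + (1/6)*(-3) = 3/2 - 1/2 = 1)
(E - 46)*(r(0, -3)*1 - 4) = (-17 - 46)*(1*1 - 4) = -63*(1 - 4) = -63*(-3) = 189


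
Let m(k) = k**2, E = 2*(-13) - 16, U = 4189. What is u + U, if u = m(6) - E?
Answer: 4267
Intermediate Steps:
E = -42 (E = -26 - 16 = -42)
u = 78 (u = 6**2 - 1*(-42) = 36 + 42 = 78)
u + U = 78 + 4189 = 4267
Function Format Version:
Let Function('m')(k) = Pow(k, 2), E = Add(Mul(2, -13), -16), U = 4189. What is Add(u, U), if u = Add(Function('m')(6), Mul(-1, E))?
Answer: 4267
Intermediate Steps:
E = -42 (E = Add(-26, -16) = -42)
u = 78 (u = Add(Pow(6, 2), Mul(-1, -42)) = Add(36, 42) = 78)
Add(u, U) = Add(78, 4189) = 4267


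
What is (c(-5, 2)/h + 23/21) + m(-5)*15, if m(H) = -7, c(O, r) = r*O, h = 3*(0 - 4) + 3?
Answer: -6476/63 ≈ -102.79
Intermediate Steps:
h = -9 (h = 3*(-4) + 3 = -12 + 3 = -9)
c(O, r) = O*r
(c(-5, 2)/h + 23/21) + m(-5)*15 = (-5*2/(-9) + 23/21) - 7*15 = (-10*(-1/9) + 23*(1/21)) - 105 = (10/9 + 23/21) - 105 = 139/63 - 105 = -6476/63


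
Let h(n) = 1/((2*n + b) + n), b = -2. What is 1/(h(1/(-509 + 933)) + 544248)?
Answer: 845/459889136 ≈ 1.8374e-6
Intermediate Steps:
h(n) = 1/(-2 + 3*n) (h(n) = 1/((2*n - 2) + n) = 1/((-2 + 2*n) + n) = 1/(-2 + 3*n))
1/(h(1/(-509 + 933)) + 544248) = 1/(1/(-2 + 3/(-509 + 933)) + 544248) = 1/(1/(-2 + 3/424) + 544248) = 1/(1/(-845/424) + 544248) = 1/(-424/845 + 544248) = 1/(459889136/845) = 845/459889136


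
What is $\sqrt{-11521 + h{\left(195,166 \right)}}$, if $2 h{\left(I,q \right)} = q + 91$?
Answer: $\frac{7 i \sqrt{930}}{2} \approx 106.74 i$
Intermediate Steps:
$h{\left(I,q \right)} = \frac{91}{2} + \frac{q}{2}$ ($h{\left(I,q \right)} = \frac{q + 91}{2} = \frac{91 + q}{2} = \frac{91}{2} + \frac{q}{2}$)
$\sqrt{-11521 + h{\left(195,166 \right)}} = \sqrt{-11521 + \left(\frac{91}{2} + \frac{1}{2} \cdot 166\right)} = \sqrt{-11521 + \left(\frac{91}{2} + 83\right)} = \sqrt{-11521 + \frac{257}{2}} = \sqrt{- \frac{22785}{2}} = \frac{7 i \sqrt{930}}{2}$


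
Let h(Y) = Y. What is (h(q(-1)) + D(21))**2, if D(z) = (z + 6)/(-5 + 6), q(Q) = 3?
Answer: 900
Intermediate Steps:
D(z) = 6 + z (D(z) = (6 + z)/1 = (6 + z)*1 = 6 + z)
(h(q(-1)) + D(21))**2 = (3 + (6 + 21))**2 = (3 + 27)**2 = 30**2 = 900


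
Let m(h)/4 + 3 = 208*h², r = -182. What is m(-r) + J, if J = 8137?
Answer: 27567293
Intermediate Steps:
m(h) = -12 + 832*h² (m(h) = -12 + 4*(208*h²) = -12 + 832*h²)
m(-r) + J = (-12 + 832*(-1*(-182))²) + 8137 = (-12 + 832*182²) + 8137 = (-12 + 832*33124) + 8137 = (-12 + 27559168) + 8137 = 27559156 + 8137 = 27567293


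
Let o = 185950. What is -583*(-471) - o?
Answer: 88643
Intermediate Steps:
-583*(-471) - o = -583*(-471) - 1*185950 = 274593 - 185950 = 88643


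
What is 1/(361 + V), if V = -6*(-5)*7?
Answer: 1/571 ≈ 0.0017513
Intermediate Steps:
V = 210 (V = 30*7 = 210)
1/(361 + V) = 1/(361 + 210) = 1/571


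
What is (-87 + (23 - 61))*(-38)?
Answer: 4750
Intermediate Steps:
(-87 + (23 - 61))*(-38) = (-87 - 38)*(-38) = -125*(-38) = 4750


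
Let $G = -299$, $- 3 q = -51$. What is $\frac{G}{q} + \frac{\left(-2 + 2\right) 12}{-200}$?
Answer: $- \frac{299}{17} \approx -17.588$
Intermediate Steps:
$q = 17$ ($q = \left(- \frac{1}{3}\right) \left(-51\right) = 17$)
$\frac{G}{q} + \frac{\left(-2 + 2\right) 12}{-200} = - \frac{299}{17} + \frac{\left(-2 + 2\right) 12}{-200} = \left(-299\right) \frac{1}{17} + 0 \cdot 12 \left(- \frac{1}{200}\right) = - \frac{299}{17} + 0 \left(- \frac{1}{200}\right) = - \frac{299}{17} + 0 = - \frac{299}{17}$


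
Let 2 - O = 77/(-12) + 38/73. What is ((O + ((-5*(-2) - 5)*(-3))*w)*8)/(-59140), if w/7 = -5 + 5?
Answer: -6917/6475830 ≈ -0.0010681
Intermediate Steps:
w = 0 (w = 7*(-5 + 5) = 7*0 = 0)
O = 6917/876 (O = 2 - (77/(-12) + 38/73) = 2 - (77*(-1/12) + 38*(1/73)) = 2 - (-77/12 + 38/73) = 2 - 1*(-5165/876) = 2 + 5165/876 = 6917/876 ≈ 7.8961)
((O + ((-5*(-2) - 5)*(-3))*w)*8)/(-59140) = ((6917/876 + ((-5*(-2) - 5)*(-3))*0)*8)/(-59140) = ((6917/876 + ((10 - 5)*(-3))*0)*8)*(-1/59140) = ((6917/876 + (5*(-3))*0)*8)*(-1/59140) = ((6917/876 - 15*0)*8)*(-1/59140) = ((6917/876 + 0)*8)*(-1/59140) = ((6917/876)*8)*(-1/59140) = (13834/219)*(-1/59140) = -6917/6475830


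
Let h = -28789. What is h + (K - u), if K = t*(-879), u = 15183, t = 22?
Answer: -63310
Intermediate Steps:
K = -19338 (K = 22*(-879) = -19338)
h + (K - u) = -28789 + (-19338 - 1*15183) = -28789 + (-19338 - 15183) = -28789 - 34521 = -63310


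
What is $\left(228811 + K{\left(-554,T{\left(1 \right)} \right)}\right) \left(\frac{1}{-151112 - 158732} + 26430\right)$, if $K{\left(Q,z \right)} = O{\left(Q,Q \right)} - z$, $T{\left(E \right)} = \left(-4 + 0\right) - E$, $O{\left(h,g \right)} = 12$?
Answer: $\frac{468478244005233}{77461} \approx 6.0479 \cdot 10^{9}$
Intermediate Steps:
$T{\left(E \right)} = -4 - E$
$K{\left(Q,z \right)} = 12 - z$
$\left(228811 + K{\left(-554,T{\left(1 \right)} \right)}\right) \left(\frac{1}{-151112 - 158732} + 26430\right) = \left(228811 + \left(12 - \left(-4 - 1\right)\right)\right) \left(\frac{1}{-151112 - 158732} + 26430\right) = \left(228811 + \left(12 - \left(-4 - 1\right)\right)\right) \left(\frac{1}{-309844} + 26430\right) = \left(228811 + \left(12 - -5\right)\right) \left(- \frac{1}{309844} + 26430\right) = \left(228811 + \left(12 + 5\right)\right) \frac{8189176919}{309844} = \left(228811 + 17\right) \frac{8189176919}{309844} = 228828 \cdot \frac{8189176919}{309844} = \frac{468478244005233}{77461}$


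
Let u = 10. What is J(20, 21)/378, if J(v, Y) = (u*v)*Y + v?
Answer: 2110/189 ≈ 11.164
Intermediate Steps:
J(v, Y) = v + 10*Y*v (J(v, Y) = (10*v)*Y + v = 10*Y*v + v = v + 10*Y*v)
J(20, 21)/378 = (20*(1 + 10*21))/378 = (20*(1 + 210))*(1/378) = (20*211)*(1/378) = 4220*(1/378) = 2110/189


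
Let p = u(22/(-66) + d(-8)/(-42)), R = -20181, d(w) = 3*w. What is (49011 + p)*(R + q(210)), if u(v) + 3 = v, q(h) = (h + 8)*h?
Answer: 1254561887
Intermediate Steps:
q(h) = h*(8 + h) (q(h) = (8 + h)*h = h*(8 + h))
u(v) = -3 + v
p = -58/21 (p = -3 + (22/(-66) + (3*(-8))/(-42)) = -3 + (22*(-1/66) - 24*(-1/42)) = -3 + (-1/3 + 4/7) = -3 + 5/21 = -58/21 ≈ -2.7619)
(49011 + p)*(R + q(210)) = (49011 - 58/21)*(-20181 + 210*(8 + 210)) = 1029173*(-20181 + 210*218)/21 = 1029173*(-20181 + 45780)/21 = (1029173/21)*25599 = 1254561887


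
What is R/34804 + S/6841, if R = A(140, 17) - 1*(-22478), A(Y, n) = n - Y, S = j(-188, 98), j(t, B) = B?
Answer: 156341347/238094164 ≈ 0.65664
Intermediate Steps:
S = 98
R = 22355 (R = (17 - 1*140) - 1*(-22478) = (17 - 140) + 22478 = -123 + 22478 = 22355)
R/34804 + S/6841 = 22355/34804 + 98/6841 = 156341347/238094164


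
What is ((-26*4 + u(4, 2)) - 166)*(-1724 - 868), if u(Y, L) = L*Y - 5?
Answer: 692064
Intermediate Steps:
u(Y, L) = -5 + L*Y
((-26*4 + u(4, 2)) - 166)*(-1724 - 868) = ((-26*4 + (-5 + 2*4)) - 166)*(-1724 - 868) = ((-104 + (-5 + 8)) - 166)*(-2592) = ((-104 + 3) - 166)*(-2592) = (-101 - 166)*(-2592) = -267*(-2592) = 692064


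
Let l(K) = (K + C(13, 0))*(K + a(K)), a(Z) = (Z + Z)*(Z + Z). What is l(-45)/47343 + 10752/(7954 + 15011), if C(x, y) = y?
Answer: -868356271/120803555 ≈ -7.1882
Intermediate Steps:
a(Z) = 4*Z**2 (a(Z) = (2*Z)*(2*Z) = 4*Z**2)
l(K) = K*(K + 4*K**2) (l(K) = (K + 0)*(K + 4*K**2) = K*(K + 4*K**2))
l(-45)/47343 + 10752/(7954 + 15011) = ((-45)**2*(1 + 4*(-45)))/47343 + 10752/(7954 + 15011) = (2025*(1 - 180))*(1/47343) + 10752/22965 = (2025*(-179))*(1/47343) + 10752*(1/22965) = -362475*1/47343 + 3584/7655 = -120825/15781 + 3584/7655 = -868356271/120803555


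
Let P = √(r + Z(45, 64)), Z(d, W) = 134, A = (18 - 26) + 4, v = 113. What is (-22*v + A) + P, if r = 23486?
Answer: -2490 + 2*√5905 ≈ -2336.3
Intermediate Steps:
A = -4 (A = -8 + 4 = -4)
P = 2*√5905 (P = √(23486 + 134) = √23620 = 2*√5905 ≈ 153.69)
(-22*v + A) + P = (-22*113 - 4) + 2*√5905 = (-2486 - 4) + 2*√5905 = -2490 + 2*√5905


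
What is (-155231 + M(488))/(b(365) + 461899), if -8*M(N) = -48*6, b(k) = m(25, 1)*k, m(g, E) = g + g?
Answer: -155195/480149 ≈ -0.32322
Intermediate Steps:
m(g, E) = 2*g
b(k) = 50*k (b(k) = (2*25)*k = 50*k)
M(N) = 36 (M(N) = -(-6)*6 = -⅛*(-288) = 36)
(-155231 + M(488))/(b(365) + 461899) = (-155231 + 36)/(50*365 + 461899) = -155195/(18250 + 461899) = -155195/480149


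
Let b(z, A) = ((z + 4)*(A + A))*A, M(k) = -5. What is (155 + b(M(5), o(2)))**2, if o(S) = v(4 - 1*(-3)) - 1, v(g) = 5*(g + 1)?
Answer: 8334769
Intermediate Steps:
v(g) = 5 + 5*g (v(g) = 5*(1 + g) = 5 + 5*g)
o(S) = 39 (o(S) = (5 + 5*(4 - 1*(-3))) - 1 = (5 + 5*(4 + 3)) - 1 = (5 + 5*7) - 1 = (5 + 35) - 1 = 40 - 1 = 39)
b(z, A) = 2*A**2*(4 + z) (b(z, A) = ((4 + z)*(2*A))*A = (2*A*(4 + z))*A = 2*A**2*(4 + z))
(155 + b(M(5), o(2)))**2 = (155 + 2*39**2*(4 - 5))**2 = (155 + 2*1521*(-1))**2 = (155 - 3042)**2 = (-2887)**2 = 8334769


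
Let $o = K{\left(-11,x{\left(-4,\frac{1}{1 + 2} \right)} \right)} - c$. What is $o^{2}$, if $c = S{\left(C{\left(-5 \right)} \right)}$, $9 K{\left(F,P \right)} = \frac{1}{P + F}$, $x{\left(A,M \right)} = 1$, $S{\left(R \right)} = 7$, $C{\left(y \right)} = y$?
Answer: $\frac{398161}{8100} \approx 49.156$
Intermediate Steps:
$K{\left(F,P \right)} = \frac{1}{9 \left(F + P\right)}$ ($K{\left(F,P \right)} = \frac{1}{9 \left(P + F\right)} = \frac{1}{9 \left(F + P\right)}$)
$c = 7$
$o = - \frac{631}{90}$ ($o = \frac{1}{9 \left(-11 + 1\right)} - 7 = \frac{1}{9 \left(-10\right)} - 7 = \frac{1}{9} \left(- \frac{1}{10}\right) - 7 = - \frac{1}{90} - 7 = - \frac{631}{90} \approx -7.0111$)
$o^{2} = \left(- \frac{631}{90}\right)^{2} = \frac{398161}{8100}$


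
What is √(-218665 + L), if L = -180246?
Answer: I*√398911 ≈ 631.59*I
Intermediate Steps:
√(-218665 + L) = √(-218665 - 180246) = √(-398911) = I*√398911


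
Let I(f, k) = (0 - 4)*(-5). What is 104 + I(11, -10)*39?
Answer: 884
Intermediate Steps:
I(f, k) = 20 (I(f, k) = -4*(-5) = 20)
104 + I(11, -10)*39 = 104 + 20*39 = 104 + 780 = 884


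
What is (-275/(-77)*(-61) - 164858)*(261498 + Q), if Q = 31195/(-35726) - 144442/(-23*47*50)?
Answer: -291744755149500215901/6758466050 ≈ -4.3167e+10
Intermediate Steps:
Q = 1737122571/965495150 (Q = 31195*(-1/35726) - 144442/((-1081*50)) = -31195/35726 - 144442/(-54050) = -31195/35726 - 144442*(-1/54050) = -31195/35726 + 72221/27025 = 1737122571/965495150 ≈ 1.7992)
(-275/(-77)*(-61) - 164858)*(261498 + Q) = (-275/(-77)*(-61) - 164858)*(261498 + 1737122571/965495150) = (-275*(-1)/77*(-61) - 164858)*(252476787857271/965495150) = (-5*(-5/7)*(-61) - 164858)*(252476787857271/965495150) = ((25/7)*(-61) - 164858)*(252476787857271/965495150) = (-1525/7 - 164858)*(252476787857271/965495150) = -1155531/7*252476787857271/965495150 = -291744755149500215901/6758466050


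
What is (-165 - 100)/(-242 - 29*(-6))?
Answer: 265/68 ≈ 3.8971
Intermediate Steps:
(-165 - 100)/(-242 - 29*(-6)) = -265/(-242 + 174) = -265/(-68) = -265*(-1/68) = 265/68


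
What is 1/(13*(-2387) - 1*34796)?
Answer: -1/65827 ≈ -1.5191e-5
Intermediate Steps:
1/(13*(-2387) - 1*34796) = 1/(-31031 - 34796) = 1/(-65827) = -1/65827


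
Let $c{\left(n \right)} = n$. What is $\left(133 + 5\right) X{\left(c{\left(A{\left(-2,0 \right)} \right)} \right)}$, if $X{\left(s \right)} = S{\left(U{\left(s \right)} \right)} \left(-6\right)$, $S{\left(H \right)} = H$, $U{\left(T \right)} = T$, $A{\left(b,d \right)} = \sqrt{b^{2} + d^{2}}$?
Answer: $-1656$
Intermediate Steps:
$X{\left(s \right)} = - 6 s$ ($X{\left(s \right)} = s \left(-6\right) = - 6 s$)
$\left(133 + 5\right) X{\left(c{\left(A{\left(-2,0 \right)} \right)} \right)} = \left(133 + 5\right) \left(- 6 \sqrt{\left(-2\right)^{2} + 0^{2}}\right) = 138 \left(- 6 \sqrt{4 + 0}\right) = 138 \left(- 6 \sqrt{4}\right) = 138 \left(\left(-6\right) 2\right) = 138 \left(-12\right) = -1656$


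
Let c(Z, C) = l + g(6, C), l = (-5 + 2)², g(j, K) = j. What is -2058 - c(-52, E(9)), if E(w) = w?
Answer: -2073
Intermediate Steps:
l = 9 (l = (-3)² = 9)
c(Z, C) = 15 (c(Z, C) = 9 + 6 = 15)
-2058 - c(-52, E(9)) = -2058 - 1*15 = -2058 - 15 = -2073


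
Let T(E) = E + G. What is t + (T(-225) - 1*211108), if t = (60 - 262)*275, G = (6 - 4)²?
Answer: -266879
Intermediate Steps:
G = 4 (G = 2² = 4)
T(E) = 4 + E (T(E) = E + 4 = 4 + E)
t = -55550 (t = -202*275 = -55550)
t + (T(-225) - 1*211108) = -55550 + ((4 - 225) - 1*211108) = -55550 + (-221 - 211108) = -55550 - 211329 = -266879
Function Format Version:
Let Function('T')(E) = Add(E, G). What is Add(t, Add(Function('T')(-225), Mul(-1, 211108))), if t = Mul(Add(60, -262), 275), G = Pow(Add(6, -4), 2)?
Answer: -266879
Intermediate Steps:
G = 4 (G = Pow(2, 2) = 4)
Function('T')(E) = Add(4, E) (Function('T')(E) = Add(E, 4) = Add(4, E))
t = -55550 (t = Mul(-202, 275) = -55550)
Add(t, Add(Function('T')(-225), Mul(-1, 211108))) = Add(-55550, Add(Add(4, -225), Mul(-1, 211108))) = Add(-55550, Add(-221, -211108)) = Add(-55550, -211329) = -266879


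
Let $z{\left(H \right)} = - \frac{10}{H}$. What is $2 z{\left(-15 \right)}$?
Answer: $\frac{4}{3} \approx 1.3333$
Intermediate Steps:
$2 z{\left(-15 \right)} = 2 \left(- \frac{10}{-15}\right) = 2 \left(\left(-10\right) \left(- \frac{1}{15}\right)\right) = 2 \cdot \frac{2}{3} = \frac{4}{3}$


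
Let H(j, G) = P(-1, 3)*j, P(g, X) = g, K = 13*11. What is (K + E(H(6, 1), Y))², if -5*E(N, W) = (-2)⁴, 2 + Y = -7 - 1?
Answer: 488601/25 ≈ 19544.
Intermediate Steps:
Y = -10 (Y = -2 + (-7 - 1) = -2 - 8 = -10)
K = 143
H(j, G) = -j
E(N, W) = -16/5 (E(N, W) = -⅕*(-2)⁴ = -⅕*16 = -16/5)
(K + E(H(6, 1), Y))² = (143 - 16/5)² = (699/5)² = 488601/25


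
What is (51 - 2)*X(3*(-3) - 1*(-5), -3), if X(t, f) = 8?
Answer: 392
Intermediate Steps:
(51 - 2)*X(3*(-3) - 1*(-5), -3) = (51 - 2)*8 = 49*8 = 392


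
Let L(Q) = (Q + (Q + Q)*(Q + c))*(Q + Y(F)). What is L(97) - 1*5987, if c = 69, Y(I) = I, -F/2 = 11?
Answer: 2416588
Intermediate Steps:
F = -22 (F = -2*11 = -22)
L(Q) = (-22 + Q)*(Q + 2*Q*(69 + Q)) (L(Q) = (Q + (Q + Q)*(Q + 69))*(Q - 22) = (Q + (2*Q)*(69 + Q))*(-22 + Q) = (Q + 2*Q*(69 + Q))*(-22 + Q) = (-22 + Q)*(Q + 2*Q*(69 + Q)))
L(97) - 1*5987 = 97*(-3058 + 2*97**2 + 95*97) - 1*5987 = 97*(-3058 + 2*9409 + 9215) - 5987 = 97*(-3058 + 18818 + 9215) - 5987 = 97*24975 - 5987 = 2422575 - 5987 = 2416588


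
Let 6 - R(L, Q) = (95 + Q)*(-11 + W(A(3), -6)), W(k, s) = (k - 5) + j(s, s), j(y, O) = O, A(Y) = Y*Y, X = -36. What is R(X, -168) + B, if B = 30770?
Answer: 29827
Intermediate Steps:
A(Y) = Y**2
W(k, s) = -5 + k + s (W(k, s) = (k - 5) + s = (-5 + k) + s = -5 + k + s)
R(L, Q) = 1241 + 13*Q (R(L, Q) = 6 - (95 + Q)*(-11 + (-5 + 3**2 - 6)) = 6 - (95 + Q)*(-11 + (-5 + 9 - 6)) = 6 - (95 + Q)*(-11 - 2) = 6 - (95 + Q)*(-13) = 6 - (-1235 - 13*Q) = 6 + (1235 + 13*Q) = 1241 + 13*Q)
R(X, -168) + B = (1241 + 13*(-168)) + 30770 = (1241 - 2184) + 30770 = -943 + 30770 = 29827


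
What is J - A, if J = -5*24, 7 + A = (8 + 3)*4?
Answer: -157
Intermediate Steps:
A = 37 (A = -7 + (8 + 3)*4 = -7 + 11*4 = -7 + 44 = 37)
J = -120
J - A = -120 - 1*37 = -120 - 37 = -157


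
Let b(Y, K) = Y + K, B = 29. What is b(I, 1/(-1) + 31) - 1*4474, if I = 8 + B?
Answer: -4407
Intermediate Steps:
I = 37 (I = 8 + 29 = 37)
b(Y, K) = K + Y
b(I, 1/(-1) + 31) - 1*4474 = ((1/(-1) + 31) + 37) - 1*4474 = ((-1 + 31) + 37) - 4474 = (30 + 37) - 4474 = 67 - 4474 = -4407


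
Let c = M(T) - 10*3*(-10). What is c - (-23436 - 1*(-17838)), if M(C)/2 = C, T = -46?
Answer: 5806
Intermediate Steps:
M(C) = 2*C
c = 208 (c = 2*(-46) - 10*3*(-10) = -92 - 30*(-10) = -92 - 1*(-300) = -92 + 300 = 208)
c - (-23436 - 1*(-17838)) = 208 - (-23436 - 1*(-17838)) = 208 - (-23436 + 17838) = 208 - 1*(-5598) = 208 + 5598 = 5806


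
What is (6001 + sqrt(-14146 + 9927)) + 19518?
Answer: 25519 + I*sqrt(4219) ≈ 25519.0 + 64.954*I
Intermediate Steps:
(6001 + sqrt(-14146 + 9927)) + 19518 = (6001 + sqrt(-4219)) + 19518 = (6001 + I*sqrt(4219)) + 19518 = 25519 + I*sqrt(4219)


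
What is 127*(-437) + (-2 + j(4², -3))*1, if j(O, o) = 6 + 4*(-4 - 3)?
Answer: -55523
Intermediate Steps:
j(O, o) = -22 (j(O, o) = 6 + 4*(-7) = 6 - 28 = -22)
127*(-437) + (-2 + j(4², -3))*1 = 127*(-437) + (-2 - 22)*1 = -55499 - 24*1 = -55499 - 24 = -55523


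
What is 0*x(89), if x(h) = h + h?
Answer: 0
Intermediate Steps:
x(h) = 2*h
0*x(89) = 0*(2*89) = 0*178 = 0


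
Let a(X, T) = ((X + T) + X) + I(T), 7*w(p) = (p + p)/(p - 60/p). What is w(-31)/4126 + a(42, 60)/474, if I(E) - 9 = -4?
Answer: 1939145323/6167375634 ≈ 0.31442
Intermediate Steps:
I(E) = 5 (I(E) = 9 - 4 = 5)
w(p) = 2*p/(7*(p - 60/p)) (w(p) = ((p + p)/(p - 60/p))/7 = ((2*p)/(p - 60/p))/7 = (2*p/(p - 60/p))/7 = 2*p/(7*(p - 60/p)))
a(X, T) = 5 + T + 2*X (a(X, T) = ((X + T) + X) + 5 = ((T + X) + X) + 5 = (T + 2*X) + 5 = 5 + T + 2*X)
w(-31)/4126 + a(42, 60)/474 = ((2/7)*(-31)²/(-60 + (-31)²))/4126 + (5 + 60 + 2*42)/474 = ((2/7)*961/(-60 + 961))*(1/4126) + (5 + 60 + 84)*(1/474) = ((2/7)*961/901)*(1/4126) + 149*(1/474) = ((2/7)*961*(1/901))*(1/4126) + 149/474 = (1922/6307)*(1/4126) + 149/474 = 961/13011341 + 149/474 = 1939145323/6167375634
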